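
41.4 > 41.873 False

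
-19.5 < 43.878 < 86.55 True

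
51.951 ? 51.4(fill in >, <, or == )>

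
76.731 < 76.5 False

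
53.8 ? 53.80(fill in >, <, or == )==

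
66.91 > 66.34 True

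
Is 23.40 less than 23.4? No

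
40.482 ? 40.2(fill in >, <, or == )>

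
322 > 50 True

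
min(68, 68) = 68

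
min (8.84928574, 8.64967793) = 8.64967793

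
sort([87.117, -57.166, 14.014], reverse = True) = [87.117, 14.014, -57.166]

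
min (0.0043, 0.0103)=0.0043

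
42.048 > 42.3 False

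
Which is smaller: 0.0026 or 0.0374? 0.0026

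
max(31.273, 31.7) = 31.7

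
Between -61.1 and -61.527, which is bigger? -61.1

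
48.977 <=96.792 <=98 True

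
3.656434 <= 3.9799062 True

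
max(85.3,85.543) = 85.543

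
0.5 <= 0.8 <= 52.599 True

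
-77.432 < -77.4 True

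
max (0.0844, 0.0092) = 0.0844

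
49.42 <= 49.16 False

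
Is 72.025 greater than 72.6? No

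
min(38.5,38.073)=38.073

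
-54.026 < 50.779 True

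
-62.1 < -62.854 False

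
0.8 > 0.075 True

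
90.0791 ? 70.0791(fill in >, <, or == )>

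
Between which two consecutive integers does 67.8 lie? 67 and 68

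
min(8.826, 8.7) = 8.7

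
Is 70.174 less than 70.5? Yes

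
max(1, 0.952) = 1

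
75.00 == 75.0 True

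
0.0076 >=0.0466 False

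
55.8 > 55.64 True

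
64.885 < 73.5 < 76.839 True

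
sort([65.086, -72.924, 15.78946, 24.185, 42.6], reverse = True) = [65.086, 42.6, 24.185, 15.78946, -72.924]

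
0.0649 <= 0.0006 False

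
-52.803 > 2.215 False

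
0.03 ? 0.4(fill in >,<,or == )<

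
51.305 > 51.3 True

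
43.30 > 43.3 False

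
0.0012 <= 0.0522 True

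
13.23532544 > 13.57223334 False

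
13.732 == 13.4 False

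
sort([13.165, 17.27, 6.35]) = [6.35, 13.165, 17.27]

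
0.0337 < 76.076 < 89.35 True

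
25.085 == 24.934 False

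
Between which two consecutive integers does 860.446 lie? 860 and 861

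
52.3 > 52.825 False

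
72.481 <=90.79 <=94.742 True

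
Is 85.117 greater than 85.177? No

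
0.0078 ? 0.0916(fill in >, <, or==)<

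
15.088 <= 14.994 False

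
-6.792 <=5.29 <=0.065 False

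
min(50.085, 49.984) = 49.984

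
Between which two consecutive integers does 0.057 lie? 0 and 1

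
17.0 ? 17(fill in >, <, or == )==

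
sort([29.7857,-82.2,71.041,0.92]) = [-82.2,0.92,29.7857,71.041]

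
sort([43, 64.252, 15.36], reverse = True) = [64.252, 43, 15.36]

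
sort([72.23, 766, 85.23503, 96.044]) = [72.23, 85.23503, 96.044, 766]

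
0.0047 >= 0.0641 False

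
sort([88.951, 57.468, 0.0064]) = [0.0064, 57.468, 88.951]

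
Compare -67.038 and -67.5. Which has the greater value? -67.038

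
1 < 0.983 False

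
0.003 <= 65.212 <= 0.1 False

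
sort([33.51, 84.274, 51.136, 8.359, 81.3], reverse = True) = [84.274, 81.3, 51.136, 33.51, 8.359]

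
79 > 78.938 True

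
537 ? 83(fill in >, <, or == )>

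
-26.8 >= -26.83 True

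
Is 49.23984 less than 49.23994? Yes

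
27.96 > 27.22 True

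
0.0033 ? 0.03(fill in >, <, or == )<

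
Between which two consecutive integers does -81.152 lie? -82 and -81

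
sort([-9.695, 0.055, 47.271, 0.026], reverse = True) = [47.271, 0.055, 0.026, -9.695]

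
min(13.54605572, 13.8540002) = 13.54605572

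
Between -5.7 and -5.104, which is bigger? -5.104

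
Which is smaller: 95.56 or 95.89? 95.56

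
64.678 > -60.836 True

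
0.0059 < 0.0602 True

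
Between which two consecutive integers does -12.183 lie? -13 and -12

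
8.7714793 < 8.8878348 True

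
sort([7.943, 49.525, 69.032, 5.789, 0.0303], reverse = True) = [69.032, 49.525, 7.943, 5.789, 0.0303]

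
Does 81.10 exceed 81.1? No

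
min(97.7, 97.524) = 97.524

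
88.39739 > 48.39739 True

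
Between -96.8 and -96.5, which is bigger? -96.5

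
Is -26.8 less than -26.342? Yes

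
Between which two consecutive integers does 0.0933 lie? 0 and 1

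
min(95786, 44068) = 44068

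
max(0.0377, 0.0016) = 0.0377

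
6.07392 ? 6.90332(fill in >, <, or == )<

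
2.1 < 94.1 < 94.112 True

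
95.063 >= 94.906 True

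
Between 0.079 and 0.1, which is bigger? 0.1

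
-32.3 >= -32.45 True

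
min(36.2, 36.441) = 36.2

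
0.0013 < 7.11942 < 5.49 False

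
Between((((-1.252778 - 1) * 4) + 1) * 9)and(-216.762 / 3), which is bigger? ((((-1.252778 - 1) * 4) + 1) * 9)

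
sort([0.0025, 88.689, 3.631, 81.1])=[0.0025, 3.631, 81.1, 88.689]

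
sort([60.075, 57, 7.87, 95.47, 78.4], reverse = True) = [95.47, 78.4, 60.075, 57, 7.87]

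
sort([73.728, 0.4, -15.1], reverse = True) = [73.728, 0.4, -15.1]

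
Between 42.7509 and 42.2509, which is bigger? 42.7509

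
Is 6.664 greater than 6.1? Yes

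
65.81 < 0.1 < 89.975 False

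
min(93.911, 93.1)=93.1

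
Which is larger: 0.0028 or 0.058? 0.058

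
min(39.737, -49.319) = -49.319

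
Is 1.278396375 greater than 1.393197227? No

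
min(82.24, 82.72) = 82.24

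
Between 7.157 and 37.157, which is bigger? 37.157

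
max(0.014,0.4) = 0.4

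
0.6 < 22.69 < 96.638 True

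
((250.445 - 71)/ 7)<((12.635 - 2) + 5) False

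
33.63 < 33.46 False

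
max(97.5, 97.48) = 97.5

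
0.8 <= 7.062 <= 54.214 True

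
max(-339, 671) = 671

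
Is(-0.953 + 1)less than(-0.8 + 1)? Yes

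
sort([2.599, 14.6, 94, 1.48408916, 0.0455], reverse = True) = [94, 14.6, 2.599, 1.48408916, 0.0455]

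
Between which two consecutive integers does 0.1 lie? 0 and 1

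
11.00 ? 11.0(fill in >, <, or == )==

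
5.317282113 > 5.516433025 False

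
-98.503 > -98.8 True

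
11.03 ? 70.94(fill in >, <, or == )<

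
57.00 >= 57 True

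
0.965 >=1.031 False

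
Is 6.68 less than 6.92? Yes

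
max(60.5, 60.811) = 60.811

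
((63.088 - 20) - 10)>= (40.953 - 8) True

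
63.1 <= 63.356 True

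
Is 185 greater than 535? No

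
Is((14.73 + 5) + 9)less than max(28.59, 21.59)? No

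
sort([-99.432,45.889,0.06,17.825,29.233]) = [-99.432,0.06,17.825,29.233,45.889]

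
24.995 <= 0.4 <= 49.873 False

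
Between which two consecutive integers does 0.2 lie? 0 and 1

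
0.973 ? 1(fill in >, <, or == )<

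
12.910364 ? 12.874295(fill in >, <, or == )>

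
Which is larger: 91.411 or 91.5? 91.5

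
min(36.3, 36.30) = 36.3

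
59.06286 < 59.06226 False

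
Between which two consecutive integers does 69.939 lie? 69 and 70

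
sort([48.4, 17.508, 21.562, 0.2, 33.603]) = [0.2, 17.508, 21.562, 33.603, 48.4]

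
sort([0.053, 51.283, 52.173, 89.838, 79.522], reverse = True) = [89.838, 79.522, 52.173, 51.283, 0.053]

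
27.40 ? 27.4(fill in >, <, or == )==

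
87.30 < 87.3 False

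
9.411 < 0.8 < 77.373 False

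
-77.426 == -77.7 False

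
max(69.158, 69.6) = 69.6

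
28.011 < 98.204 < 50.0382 False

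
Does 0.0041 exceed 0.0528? No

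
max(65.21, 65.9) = 65.9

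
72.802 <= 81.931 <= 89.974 True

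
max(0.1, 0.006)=0.1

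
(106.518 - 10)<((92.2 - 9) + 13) False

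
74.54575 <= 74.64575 True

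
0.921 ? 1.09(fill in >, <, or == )<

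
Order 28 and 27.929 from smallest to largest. 27.929, 28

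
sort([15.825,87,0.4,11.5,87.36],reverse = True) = [87.36,87,15.825,11.5,0.4]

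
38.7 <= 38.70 True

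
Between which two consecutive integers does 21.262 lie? 21 and 22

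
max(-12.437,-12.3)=-12.3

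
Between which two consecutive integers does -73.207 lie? -74 and -73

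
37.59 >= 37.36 True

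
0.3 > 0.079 True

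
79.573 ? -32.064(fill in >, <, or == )>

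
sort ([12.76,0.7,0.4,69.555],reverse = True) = [69.555,12.76,0.7,0.4]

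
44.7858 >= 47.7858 False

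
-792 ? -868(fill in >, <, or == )>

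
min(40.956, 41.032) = 40.956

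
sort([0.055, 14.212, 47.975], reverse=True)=[47.975, 14.212, 0.055]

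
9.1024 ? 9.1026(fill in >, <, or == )<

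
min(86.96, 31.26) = 31.26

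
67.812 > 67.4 True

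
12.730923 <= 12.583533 False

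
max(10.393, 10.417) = 10.417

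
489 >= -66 True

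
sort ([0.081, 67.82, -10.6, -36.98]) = [-36.98, -10.6, 0.081, 67.82]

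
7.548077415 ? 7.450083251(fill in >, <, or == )>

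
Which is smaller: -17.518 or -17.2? -17.518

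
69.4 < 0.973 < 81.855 False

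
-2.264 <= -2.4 False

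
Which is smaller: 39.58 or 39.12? 39.12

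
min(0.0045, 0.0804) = 0.0045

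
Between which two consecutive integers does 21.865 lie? 21 and 22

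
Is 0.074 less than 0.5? Yes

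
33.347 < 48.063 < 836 True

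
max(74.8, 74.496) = 74.8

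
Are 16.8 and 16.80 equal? Yes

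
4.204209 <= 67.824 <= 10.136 False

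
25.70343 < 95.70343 True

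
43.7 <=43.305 False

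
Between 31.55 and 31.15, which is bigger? 31.55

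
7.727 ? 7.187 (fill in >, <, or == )>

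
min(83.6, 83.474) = 83.474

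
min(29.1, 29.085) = 29.085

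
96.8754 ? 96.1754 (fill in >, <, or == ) >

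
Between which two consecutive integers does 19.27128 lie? 19 and 20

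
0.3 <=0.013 False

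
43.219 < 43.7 True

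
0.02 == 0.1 False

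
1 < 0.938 False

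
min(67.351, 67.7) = 67.351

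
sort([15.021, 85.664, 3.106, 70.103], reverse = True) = [85.664, 70.103, 15.021, 3.106]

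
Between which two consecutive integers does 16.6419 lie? 16 and 17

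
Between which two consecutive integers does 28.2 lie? 28 and 29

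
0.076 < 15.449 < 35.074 True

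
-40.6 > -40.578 False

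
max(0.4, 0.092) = 0.4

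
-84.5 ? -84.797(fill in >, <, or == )>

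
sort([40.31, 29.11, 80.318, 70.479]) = [29.11, 40.31, 70.479, 80.318]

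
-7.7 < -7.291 True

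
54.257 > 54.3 False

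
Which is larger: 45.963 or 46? 46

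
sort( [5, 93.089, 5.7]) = [5, 5.7, 93.089]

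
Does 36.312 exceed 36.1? Yes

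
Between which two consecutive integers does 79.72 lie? 79 and 80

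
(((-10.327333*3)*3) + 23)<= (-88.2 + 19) True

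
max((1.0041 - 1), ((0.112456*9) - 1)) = 0.012104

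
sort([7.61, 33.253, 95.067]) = [7.61, 33.253, 95.067]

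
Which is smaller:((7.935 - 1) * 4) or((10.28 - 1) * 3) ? ((7.935 - 1) * 4)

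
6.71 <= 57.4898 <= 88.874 True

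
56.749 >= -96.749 True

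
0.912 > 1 False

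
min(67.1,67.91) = 67.1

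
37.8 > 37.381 True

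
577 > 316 True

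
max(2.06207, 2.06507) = 2.06507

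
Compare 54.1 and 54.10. They are equal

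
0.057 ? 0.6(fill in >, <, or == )<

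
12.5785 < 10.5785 False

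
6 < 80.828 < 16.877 False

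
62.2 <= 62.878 True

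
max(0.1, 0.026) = 0.1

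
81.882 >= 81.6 True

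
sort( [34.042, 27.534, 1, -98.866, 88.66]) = [-98.866, 1, 27.534, 34.042, 88.66]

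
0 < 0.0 False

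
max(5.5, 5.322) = 5.5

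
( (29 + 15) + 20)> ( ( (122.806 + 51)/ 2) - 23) True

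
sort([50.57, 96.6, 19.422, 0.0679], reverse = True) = [96.6, 50.57, 19.422, 0.0679]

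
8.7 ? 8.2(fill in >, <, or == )>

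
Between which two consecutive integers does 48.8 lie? 48 and 49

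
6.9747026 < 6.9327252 False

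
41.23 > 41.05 True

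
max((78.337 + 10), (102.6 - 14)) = 88.6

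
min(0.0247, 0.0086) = 0.0086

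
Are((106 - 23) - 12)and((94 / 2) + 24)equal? Yes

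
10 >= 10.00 True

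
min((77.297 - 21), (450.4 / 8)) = 56.297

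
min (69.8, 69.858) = 69.8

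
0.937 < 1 True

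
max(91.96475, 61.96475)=91.96475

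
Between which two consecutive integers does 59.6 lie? 59 and 60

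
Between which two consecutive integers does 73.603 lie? 73 and 74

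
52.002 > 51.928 True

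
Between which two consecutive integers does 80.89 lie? 80 and 81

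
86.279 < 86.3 True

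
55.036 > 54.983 True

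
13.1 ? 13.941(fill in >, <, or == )<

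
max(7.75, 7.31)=7.75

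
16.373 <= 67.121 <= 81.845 True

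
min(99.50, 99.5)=99.50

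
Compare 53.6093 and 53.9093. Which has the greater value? 53.9093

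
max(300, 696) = 696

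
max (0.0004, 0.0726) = 0.0726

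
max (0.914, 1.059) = 1.059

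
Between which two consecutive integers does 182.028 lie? 182 and 183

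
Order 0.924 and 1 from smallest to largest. 0.924,1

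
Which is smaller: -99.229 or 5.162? -99.229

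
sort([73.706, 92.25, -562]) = [-562, 73.706, 92.25]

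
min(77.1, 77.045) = 77.045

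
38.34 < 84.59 True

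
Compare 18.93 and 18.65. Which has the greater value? 18.93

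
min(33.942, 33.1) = 33.1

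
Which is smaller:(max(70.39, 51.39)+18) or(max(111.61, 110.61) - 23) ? (max(70.39, 51.39)+18)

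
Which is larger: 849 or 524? 849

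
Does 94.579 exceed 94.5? Yes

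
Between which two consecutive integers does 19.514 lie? 19 and 20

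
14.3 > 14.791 False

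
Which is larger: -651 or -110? -110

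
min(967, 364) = 364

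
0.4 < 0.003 False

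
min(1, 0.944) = 0.944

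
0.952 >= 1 False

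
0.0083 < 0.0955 True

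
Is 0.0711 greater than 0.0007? Yes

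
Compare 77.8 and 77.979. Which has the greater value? 77.979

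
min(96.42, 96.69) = 96.42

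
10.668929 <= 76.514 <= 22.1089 False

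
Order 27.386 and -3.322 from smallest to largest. -3.322, 27.386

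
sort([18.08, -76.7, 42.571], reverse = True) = [42.571, 18.08, -76.7]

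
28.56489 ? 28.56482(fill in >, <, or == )>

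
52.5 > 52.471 True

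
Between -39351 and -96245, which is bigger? -39351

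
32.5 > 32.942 False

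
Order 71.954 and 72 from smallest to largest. 71.954,72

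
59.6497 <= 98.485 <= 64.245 False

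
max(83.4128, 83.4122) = 83.4128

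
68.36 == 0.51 False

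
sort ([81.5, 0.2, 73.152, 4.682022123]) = [0.2, 4.682022123, 73.152, 81.5]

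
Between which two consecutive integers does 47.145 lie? 47 and 48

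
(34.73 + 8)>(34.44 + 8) True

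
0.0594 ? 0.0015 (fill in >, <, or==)>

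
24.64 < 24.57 False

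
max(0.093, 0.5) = 0.5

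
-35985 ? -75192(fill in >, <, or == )>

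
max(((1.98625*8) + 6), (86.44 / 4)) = 21.89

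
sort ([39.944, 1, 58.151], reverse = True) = [58.151, 39.944, 1]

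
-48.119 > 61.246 False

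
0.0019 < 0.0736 True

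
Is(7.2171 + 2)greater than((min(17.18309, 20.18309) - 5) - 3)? Yes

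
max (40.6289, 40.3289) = 40.6289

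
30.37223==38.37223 False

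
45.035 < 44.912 False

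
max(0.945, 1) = 1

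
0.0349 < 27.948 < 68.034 True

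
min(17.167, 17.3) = 17.167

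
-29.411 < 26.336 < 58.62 True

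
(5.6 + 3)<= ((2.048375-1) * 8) False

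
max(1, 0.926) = 1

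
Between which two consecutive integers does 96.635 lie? 96 and 97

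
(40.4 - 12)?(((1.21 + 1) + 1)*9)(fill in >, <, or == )<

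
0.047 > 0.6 False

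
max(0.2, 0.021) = 0.2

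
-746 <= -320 True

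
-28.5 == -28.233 False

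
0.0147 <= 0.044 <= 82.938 True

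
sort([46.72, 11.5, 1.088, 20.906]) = [1.088, 11.5, 20.906, 46.72]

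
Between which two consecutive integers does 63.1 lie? 63 and 64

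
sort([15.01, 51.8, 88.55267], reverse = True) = [88.55267, 51.8, 15.01]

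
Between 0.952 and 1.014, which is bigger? 1.014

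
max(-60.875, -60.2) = -60.2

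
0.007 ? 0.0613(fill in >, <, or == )<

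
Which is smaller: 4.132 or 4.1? 4.1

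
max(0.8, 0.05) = 0.8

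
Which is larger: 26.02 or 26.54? 26.54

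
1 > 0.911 True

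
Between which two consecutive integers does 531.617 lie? 531 and 532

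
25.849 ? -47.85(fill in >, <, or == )>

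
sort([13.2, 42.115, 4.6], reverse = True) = [42.115, 13.2, 4.6]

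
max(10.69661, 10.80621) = 10.80621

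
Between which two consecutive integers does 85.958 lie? 85 and 86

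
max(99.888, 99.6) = 99.888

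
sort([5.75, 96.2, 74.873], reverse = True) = [96.2, 74.873, 5.75]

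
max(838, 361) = 838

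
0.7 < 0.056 False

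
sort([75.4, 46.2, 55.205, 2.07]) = [2.07, 46.2, 55.205, 75.4]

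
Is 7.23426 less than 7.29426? Yes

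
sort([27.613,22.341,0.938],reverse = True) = [27.613,22.341,0.938]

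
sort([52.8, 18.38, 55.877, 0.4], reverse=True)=[55.877, 52.8, 18.38, 0.4]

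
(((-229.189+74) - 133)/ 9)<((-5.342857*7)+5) False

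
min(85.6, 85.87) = 85.6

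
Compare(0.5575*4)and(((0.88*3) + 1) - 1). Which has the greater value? (((0.88*3) + 1) - 1)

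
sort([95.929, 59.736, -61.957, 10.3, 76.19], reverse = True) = [95.929, 76.19, 59.736, 10.3, -61.957]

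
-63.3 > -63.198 False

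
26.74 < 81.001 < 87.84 True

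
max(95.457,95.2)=95.457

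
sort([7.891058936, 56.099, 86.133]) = [7.891058936, 56.099, 86.133]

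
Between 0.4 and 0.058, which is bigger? 0.4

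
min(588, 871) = 588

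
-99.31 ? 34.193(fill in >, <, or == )<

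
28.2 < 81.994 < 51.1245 False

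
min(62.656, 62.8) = 62.656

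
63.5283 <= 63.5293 True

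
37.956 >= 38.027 False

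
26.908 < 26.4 False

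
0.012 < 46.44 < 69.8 True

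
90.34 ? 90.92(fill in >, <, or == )<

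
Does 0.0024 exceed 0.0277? No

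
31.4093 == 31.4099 False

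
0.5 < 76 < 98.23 True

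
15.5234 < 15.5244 True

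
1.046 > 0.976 True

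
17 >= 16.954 True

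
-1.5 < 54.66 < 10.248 False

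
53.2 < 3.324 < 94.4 False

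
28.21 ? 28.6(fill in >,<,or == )<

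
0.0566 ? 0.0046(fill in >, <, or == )>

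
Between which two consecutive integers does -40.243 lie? -41 and -40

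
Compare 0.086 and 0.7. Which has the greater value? 0.7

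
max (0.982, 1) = 1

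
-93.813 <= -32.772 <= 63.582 True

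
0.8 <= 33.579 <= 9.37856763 False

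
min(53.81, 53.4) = 53.4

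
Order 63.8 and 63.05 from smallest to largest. 63.05, 63.8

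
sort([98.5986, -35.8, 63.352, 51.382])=[-35.8, 51.382, 63.352, 98.5986]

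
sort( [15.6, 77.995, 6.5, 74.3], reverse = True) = [77.995, 74.3, 15.6, 6.5]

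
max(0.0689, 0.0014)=0.0689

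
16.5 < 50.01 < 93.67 True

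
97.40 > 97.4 False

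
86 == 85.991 False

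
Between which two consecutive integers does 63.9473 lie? 63 and 64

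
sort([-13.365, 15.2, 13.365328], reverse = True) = [15.2, 13.365328, -13.365]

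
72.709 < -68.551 False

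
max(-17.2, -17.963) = -17.2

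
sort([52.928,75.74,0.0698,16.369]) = [0.0698,16.369,52.928,75.74]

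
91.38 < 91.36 False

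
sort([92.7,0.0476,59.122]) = [0.0476,59.122,92.7]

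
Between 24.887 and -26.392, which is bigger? 24.887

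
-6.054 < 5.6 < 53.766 True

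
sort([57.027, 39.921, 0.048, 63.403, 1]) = [0.048, 1, 39.921, 57.027, 63.403]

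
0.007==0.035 False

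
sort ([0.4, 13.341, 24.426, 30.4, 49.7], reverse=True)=[49.7, 30.4, 24.426, 13.341, 0.4]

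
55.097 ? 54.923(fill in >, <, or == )>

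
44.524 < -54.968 False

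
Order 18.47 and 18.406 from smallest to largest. 18.406, 18.47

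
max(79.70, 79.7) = 79.7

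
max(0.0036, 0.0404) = 0.0404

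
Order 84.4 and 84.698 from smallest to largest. 84.4, 84.698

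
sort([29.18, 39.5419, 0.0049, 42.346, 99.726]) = [0.0049, 29.18, 39.5419, 42.346, 99.726]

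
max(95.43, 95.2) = 95.43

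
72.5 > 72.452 True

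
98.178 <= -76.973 False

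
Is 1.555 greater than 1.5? Yes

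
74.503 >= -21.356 True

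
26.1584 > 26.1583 True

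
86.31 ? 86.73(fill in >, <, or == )<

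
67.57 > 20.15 True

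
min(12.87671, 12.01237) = 12.01237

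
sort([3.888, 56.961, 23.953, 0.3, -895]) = [-895, 0.3, 3.888, 23.953, 56.961]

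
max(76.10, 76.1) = 76.1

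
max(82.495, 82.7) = 82.7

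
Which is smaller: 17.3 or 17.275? 17.275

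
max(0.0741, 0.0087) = 0.0741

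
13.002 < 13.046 True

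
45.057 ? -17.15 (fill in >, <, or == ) >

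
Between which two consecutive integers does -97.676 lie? -98 and -97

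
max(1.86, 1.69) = 1.86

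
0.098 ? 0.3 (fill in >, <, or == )<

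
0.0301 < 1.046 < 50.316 True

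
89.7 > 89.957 False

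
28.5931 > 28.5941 False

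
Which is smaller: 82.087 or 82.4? 82.087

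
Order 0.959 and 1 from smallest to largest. 0.959, 1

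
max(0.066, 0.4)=0.4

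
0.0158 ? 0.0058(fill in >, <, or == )>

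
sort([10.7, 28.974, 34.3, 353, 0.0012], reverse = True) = [353, 34.3, 28.974, 10.7, 0.0012]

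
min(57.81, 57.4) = 57.4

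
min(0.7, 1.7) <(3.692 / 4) True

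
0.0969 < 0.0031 False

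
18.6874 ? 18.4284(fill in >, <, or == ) >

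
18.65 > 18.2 True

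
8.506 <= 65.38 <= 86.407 True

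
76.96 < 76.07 False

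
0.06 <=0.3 True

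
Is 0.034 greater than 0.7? No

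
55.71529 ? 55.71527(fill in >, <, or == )>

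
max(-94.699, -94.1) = -94.1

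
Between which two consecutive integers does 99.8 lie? 99 and 100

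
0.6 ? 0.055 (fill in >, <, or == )>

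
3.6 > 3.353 True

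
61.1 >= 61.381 False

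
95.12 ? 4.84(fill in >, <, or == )>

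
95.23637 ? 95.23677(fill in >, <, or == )<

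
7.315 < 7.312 False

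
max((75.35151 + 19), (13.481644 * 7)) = 94.371508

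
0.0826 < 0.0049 False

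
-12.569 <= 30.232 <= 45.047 True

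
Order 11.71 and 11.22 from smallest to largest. 11.22, 11.71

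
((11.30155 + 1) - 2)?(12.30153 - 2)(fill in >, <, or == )>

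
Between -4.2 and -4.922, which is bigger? -4.2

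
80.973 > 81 False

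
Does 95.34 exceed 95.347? No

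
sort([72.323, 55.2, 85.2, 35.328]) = [35.328, 55.2, 72.323, 85.2]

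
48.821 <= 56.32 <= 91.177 True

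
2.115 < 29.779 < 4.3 False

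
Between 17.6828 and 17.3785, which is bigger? 17.6828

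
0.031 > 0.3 False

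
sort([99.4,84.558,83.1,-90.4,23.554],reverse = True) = [99.4,84.558,83.1,23.554,-90.4]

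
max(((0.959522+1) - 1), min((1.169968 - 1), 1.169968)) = 0.959522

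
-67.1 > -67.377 True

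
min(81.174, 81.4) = 81.174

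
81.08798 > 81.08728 True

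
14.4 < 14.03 False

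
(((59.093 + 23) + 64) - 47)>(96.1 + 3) False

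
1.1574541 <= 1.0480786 False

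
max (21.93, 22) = 22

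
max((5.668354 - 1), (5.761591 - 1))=4.761591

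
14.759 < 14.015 False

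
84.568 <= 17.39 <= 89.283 False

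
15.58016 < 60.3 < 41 False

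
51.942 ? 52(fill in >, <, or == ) <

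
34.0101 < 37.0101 True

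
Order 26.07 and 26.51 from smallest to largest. 26.07, 26.51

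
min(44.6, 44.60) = 44.6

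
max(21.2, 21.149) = 21.2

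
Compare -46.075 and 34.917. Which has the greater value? 34.917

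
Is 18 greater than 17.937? Yes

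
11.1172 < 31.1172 True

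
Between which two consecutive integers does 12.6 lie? 12 and 13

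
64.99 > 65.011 False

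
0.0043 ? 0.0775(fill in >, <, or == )<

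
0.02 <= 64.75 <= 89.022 True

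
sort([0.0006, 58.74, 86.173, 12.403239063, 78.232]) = [0.0006, 12.403239063, 58.74, 78.232, 86.173]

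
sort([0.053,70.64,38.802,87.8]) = [0.053,38.802,70.64,87.8]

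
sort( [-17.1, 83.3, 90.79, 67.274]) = [-17.1, 67.274, 83.3, 90.79]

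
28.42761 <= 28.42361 False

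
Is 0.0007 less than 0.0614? Yes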